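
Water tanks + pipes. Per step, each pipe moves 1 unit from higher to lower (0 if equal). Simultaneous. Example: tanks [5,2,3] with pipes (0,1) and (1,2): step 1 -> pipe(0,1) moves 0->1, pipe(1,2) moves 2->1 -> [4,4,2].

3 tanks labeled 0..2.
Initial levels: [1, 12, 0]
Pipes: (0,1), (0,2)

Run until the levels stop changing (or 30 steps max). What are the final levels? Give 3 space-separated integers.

Step 1: flows [1->0,0->2] -> levels [1 11 1]
Step 2: flows [1->0,0=2] -> levels [2 10 1]
Step 3: flows [1->0,0->2] -> levels [2 9 2]
Step 4: flows [1->0,0=2] -> levels [3 8 2]
Step 5: flows [1->0,0->2] -> levels [3 7 3]
Step 6: flows [1->0,0=2] -> levels [4 6 3]
Step 7: flows [1->0,0->2] -> levels [4 5 4]
Step 8: flows [1->0,0=2] -> levels [5 4 4]
Step 9: flows [0->1,0->2] -> levels [3 5 5]
Step 10: flows [1->0,2->0] -> levels [5 4 4]
  -> period-2 cycle: step 10 state = step 8 state; never stabilizes
  -> state at step 30: (30-8) mod 2 = 0, same as step 8 -> [5 4 4]

Answer: 5 4 4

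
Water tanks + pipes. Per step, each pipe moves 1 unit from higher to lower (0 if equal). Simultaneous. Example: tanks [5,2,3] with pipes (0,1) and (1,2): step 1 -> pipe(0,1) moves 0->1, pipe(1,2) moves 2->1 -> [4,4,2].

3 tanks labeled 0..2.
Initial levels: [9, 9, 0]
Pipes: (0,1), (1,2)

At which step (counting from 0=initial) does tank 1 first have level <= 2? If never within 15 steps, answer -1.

Step 1: flows [0=1,1->2] -> levels [9 8 1]
Step 2: flows [0->1,1->2] -> levels [8 8 2]
Step 3: flows [0=1,1->2] -> levels [8 7 3]
Step 4: flows [0->1,1->2] -> levels [7 7 4]
Step 5: flows [0=1,1->2] -> levels [7 6 5]
Step 6: flows [0->1,1->2] -> levels [6 6 6]
Step 7: flows [0=1,1=2] -> levels [6 6 6]
  -> stable; tank 1 stays at 6 > 2
Tank 1 never reaches <=2 within 15 steps

Answer: -1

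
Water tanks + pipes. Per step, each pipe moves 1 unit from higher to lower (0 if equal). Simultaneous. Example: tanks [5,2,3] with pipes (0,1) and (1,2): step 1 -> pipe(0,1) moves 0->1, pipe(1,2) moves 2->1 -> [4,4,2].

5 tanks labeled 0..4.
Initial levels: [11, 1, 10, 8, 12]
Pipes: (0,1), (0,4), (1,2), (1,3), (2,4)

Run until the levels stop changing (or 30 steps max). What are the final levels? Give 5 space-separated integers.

Step 1: flows [0->1,4->0,2->1,3->1,4->2] -> levels [11 4 10 7 10]
Step 2: flows [0->1,0->4,2->1,3->1,2=4] -> levels [9 7 9 6 11]
Step 3: flows [0->1,4->0,2->1,1->3,4->2] -> levels [9 8 9 7 9]
Step 4: flows [0->1,0=4,2->1,1->3,2=4] -> levels [8 9 8 8 9]
Step 5: flows [1->0,4->0,1->2,1->3,4->2] -> levels [10 6 10 9 7]
Step 6: flows [0->1,0->4,2->1,3->1,2->4] -> levels [8 9 8 8 9]
  -> period-2 cycle: step 6 state = step 4 state; never stabilizes
  -> state at step 30: (30-4) mod 2 = 0, same as step 4 -> [8 9 8 8 9]

Answer: 8 9 8 8 9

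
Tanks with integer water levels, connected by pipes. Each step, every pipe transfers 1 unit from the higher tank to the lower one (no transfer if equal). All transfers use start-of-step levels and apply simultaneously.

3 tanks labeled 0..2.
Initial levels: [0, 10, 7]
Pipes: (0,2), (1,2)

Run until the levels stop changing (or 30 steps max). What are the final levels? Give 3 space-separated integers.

Step 1: flows [2->0,1->2] -> levels [1 9 7]
Step 2: flows [2->0,1->2] -> levels [2 8 7]
Step 3: flows [2->0,1->2] -> levels [3 7 7]
Step 4: flows [2->0,1=2] -> levels [4 7 6]
Step 5: flows [2->0,1->2] -> levels [5 6 6]
Step 6: flows [2->0,1=2] -> levels [6 6 5]
Step 7: flows [0->2,1->2] -> levels [5 5 7]
Step 8: flows [2->0,2->1] -> levels [6 6 5]
  -> period-2 cycle: step 8 state = step 6 state; never stabilizes
  -> state at step 30: (30-6) mod 2 = 0, same as step 6 -> [6 6 5]

Answer: 6 6 5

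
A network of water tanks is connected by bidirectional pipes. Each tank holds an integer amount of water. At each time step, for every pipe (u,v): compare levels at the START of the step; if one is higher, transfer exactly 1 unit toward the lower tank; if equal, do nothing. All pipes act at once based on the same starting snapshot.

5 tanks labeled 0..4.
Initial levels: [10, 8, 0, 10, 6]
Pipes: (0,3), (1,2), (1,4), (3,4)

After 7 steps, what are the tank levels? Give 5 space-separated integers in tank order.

Answer: 8 6 6 7 7

Derivation:
Step 1: flows [0=3,1->2,1->4,3->4] -> levels [10 6 1 9 8]
Step 2: flows [0->3,1->2,4->1,3->4] -> levels [9 6 2 9 8]
Step 3: flows [0=3,1->2,4->1,3->4] -> levels [9 6 3 8 8]
Step 4: flows [0->3,1->2,4->1,3=4] -> levels [8 6 4 9 7]
Step 5: flows [3->0,1->2,4->1,3->4] -> levels [9 6 5 7 7]
Step 6: flows [0->3,1->2,4->1,3=4] -> levels [8 6 6 8 6]
Step 7: flows [0=3,1=2,1=4,3->4] -> levels [8 6 6 7 7]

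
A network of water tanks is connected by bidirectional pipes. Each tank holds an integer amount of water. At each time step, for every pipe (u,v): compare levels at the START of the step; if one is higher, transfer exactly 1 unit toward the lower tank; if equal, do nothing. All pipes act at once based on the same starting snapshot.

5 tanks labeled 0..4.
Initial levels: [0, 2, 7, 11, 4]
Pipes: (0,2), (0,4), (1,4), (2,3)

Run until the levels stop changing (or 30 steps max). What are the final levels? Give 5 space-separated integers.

Answer: 4 4 6 5 5

Derivation:
Step 1: flows [2->0,4->0,4->1,3->2] -> levels [2 3 7 10 2]
Step 2: flows [2->0,0=4,1->4,3->2] -> levels [3 2 7 9 3]
Step 3: flows [2->0,0=4,4->1,3->2] -> levels [4 3 7 8 2]
Step 4: flows [2->0,0->4,1->4,3->2] -> levels [4 2 7 7 4]
Step 5: flows [2->0,0=4,4->1,2=3] -> levels [5 3 6 7 3]
Step 6: flows [2->0,0->4,1=4,3->2] -> levels [5 3 6 6 4]
Step 7: flows [2->0,0->4,4->1,2=3] -> levels [5 4 5 6 4]
Step 8: flows [0=2,0->4,1=4,3->2] -> levels [4 4 6 5 5]
Step 9: flows [2->0,4->0,4->1,2->3] -> levels [6 5 4 6 3]
Step 10: flows [0->2,0->4,1->4,3->2] -> levels [4 4 6 5 5]
  -> period-2 cycle: step 10 state = step 8 state; never stabilizes
  -> state at step 30: (30-8) mod 2 = 0, same as step 8 -> [4 4 6 5 5]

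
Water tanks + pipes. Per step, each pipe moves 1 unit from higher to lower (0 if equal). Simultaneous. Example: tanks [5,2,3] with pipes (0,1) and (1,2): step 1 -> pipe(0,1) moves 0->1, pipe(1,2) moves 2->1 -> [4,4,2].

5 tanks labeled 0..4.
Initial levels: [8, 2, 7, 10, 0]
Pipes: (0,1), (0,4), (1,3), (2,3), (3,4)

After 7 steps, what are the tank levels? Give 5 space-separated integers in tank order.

Answer: 7 4 5 7 4

Derivation:
Step 1: flows [0->1,0->4,3->1,3->2,3->4] -> levels [6 4 8 7 2]
Step 2: flows [0->1,0->4,3->1,2->3,3->4] -> levels [4 6 7 6 4]
Step 3: flows [1->0,0=4,1=3,2->3,3->4] -> levels [5 5 6 6 5]
Step 4: flows [0=1,0=4,3->1,2=3,3->4] -> levels [5 6 6 4 6]
Step 5: flows [1->0,4->0,1->3,2->3,4->3] -> levels [7 4 5 7 4]
Step 6: flows [0->1,0->4,3->1,3->2,3->4] -> levels [5 6 6 4 6]
  -> period-2 cycle: step 6 state = step 4 state
  -> state at step 7: (7-4) mod 2 = 1, same as step 5 -> [7 4 5 7 4]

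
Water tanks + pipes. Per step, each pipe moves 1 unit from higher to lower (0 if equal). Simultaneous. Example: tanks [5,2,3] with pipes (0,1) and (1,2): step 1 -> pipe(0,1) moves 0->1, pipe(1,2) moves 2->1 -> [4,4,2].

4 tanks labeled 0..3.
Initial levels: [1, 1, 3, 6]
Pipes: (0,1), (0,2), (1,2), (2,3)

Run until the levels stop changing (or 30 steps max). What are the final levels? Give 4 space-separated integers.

Answer: 2 2 5 2

Derivation:
Step 1: flows [0=1,2->0,2->1,3->2] -> levels [2 2 2 5]
Step 2: flows [0=1,0=2,1=2,3->2] -> levels [2 2 3 4]
Step 3: flows [0=1,2->0,2->1,3->2] -> levels [3 3 2 3]
Step 4: flows [0=1,0->2,1->2,3->2] -> levels [2 2 5 2]
Step 5: flows [0=1,2->0,2->1,2->3] -> levels [3 3 2 3]
  -> period-2 cycle: step 5 state = step 3 state; never stabilizes
  -> state at step 30: (30-3) mod 2 = 1, same as step 4 -> [2 2 5 2]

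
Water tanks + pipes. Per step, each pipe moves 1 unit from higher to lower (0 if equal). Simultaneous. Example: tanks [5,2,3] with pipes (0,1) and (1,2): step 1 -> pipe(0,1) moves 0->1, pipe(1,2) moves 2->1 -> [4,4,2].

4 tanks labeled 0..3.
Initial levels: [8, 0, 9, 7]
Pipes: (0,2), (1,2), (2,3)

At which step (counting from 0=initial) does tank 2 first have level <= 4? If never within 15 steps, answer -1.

Step 1: flows [2->0,2->1,2->3] -> levels [9 1 6 8]
Step 2: flows [0->2,2->1,3->2] -> levels [8 2 7 7]
Step 3: flows [0->2,2->1,2=3] -> levels [7 3 7 7]
Step 4: flows [0=2,2->1,2=3] -> levels [7 4 6 7]
Step 5: flows [0->2,2->1,3->2] -> levels [6 5 7 6]
Step 6: flows [2->0,2->1,2->3] -> levels [7 6 4 7]
Tank 2 first reaches <=4 at step 6

Answer: 6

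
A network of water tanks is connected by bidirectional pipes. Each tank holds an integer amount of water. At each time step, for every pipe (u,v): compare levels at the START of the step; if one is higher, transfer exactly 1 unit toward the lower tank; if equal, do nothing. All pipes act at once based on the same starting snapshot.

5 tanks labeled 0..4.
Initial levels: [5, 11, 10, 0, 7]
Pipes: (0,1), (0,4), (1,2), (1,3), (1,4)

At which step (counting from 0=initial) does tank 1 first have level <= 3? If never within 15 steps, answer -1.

Answer: -1

Derivation:
Step 1: flows [1->0,4->0,1->2,1->3,1->4] -> levels [7 7 11 1 7]
Step 2: flows [0=1,0=4,2->1,1->3,1=4] -> levels [7 7 10 2 7]
Step 3: flows [0=1,0=4,2->1,1->3,1=4] -> levels [7 7 9 3 7]
Step 4: flows [0=1,0=4,2->1,1->3,1=4] -> levels [7 7 8 4 7]
Step 5: flows [0=1,0=4,2->1,1->3,1=4] -> levels [7 7 7 5 7]
Step 6: flows [0=1,0=4,1=2,1->3,1=4] -> levels [7 6 7 6 7]
Step 7: flows [0->1,0=4,2->1,1=3,4->1] -> levels [6 9 6 6 6]
Step 8: flows [1->0,0=4,1->2,1->3,1->4] -> levels [7 5 7 7 7]
Step 9: flows [0->1,0=4,2->1,3->1,4->1] -> levels [6 9 6 6 6]
  -> period-2 cycle (repeats step 7); tank 1 never drops to <=3
Tank 1 never reaches <=3 within 15 steps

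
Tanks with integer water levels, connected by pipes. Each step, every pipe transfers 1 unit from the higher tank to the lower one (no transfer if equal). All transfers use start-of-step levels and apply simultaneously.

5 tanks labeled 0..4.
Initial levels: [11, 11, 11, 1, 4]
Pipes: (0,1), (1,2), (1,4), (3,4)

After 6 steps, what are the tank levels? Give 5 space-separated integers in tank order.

Step 1: flows [0=1,1=2,1->4,4->3] -> levels [11 10 11 2 4]
Step 2: flows [0->1,2->1,1->4,4->3] -> levels [10 11 10 3 4]
Step 3: flows [1->0,1->2,1->4,4->3] -> levels [11 8 11 4 4]
Step 4: flows [0->1,2->1,1->4,3=4] -> levels [10 9 10 4 5]
Step 5: flows [0->1,2->1,1->4,4->3] -> levels [9 10 9 5 5]
Step 6: flows [1->0,1->2,1->4,3=4] -> levels [10 7 10 5 6]

Answer: 10 7 10 5 6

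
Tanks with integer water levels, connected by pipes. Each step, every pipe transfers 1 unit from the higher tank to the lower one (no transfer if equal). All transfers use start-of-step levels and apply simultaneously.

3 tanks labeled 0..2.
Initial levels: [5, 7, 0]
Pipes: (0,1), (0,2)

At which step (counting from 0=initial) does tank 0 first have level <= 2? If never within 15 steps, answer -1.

Step 1: flows [1->0,0->2] -> levels [5 6 1]
Step 2: flows [1->0,0->2] -> levels [5 5 2]
Step 3: flows [0=1,0->2] -> levels [4 5 3]
Step 4: flows [1->0,0->2] -> levels [4 4 4]
Step 5: flows [0=1,0=2] -> levels [4 4 4]
  -> stable; tank 0 stays at 4 > 2
Tank 0 never reaches <=2 within 15 steps

Answer: -1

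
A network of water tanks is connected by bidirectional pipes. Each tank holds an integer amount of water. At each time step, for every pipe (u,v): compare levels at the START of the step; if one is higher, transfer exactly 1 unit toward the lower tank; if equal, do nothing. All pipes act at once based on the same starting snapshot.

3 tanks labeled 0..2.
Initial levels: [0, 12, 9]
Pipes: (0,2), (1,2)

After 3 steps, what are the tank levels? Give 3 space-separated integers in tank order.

Step 1: flows [2->0,1->2] -> levels [1 11 9]
Step 2: flows [2->0,1->2] -> levels [2 10 9]
Step 3: flows [2->0,1->2] -> levels [3 9 9]

Answer: 3 9 9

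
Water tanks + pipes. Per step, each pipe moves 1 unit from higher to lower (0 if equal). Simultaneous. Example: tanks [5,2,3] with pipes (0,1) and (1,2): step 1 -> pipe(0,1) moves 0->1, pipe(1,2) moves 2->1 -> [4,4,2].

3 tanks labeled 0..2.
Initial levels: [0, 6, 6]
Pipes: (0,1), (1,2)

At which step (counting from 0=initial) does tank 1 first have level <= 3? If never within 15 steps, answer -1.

Answer: -1

Derivation:
Step 1: flows [1->0,1=2] -> levels [1 5 6]
Step 2: flows [1->0,2->1] -> levels [2 5 5]
Step 3: flows [1->0,1=2] -> levels [3 4 5]
Step 4: flows [1->0,2->1] -> levels [4 4 4]
Step 5: flows [0=1,1=2] -> levels [4 4 4]
  -> stable; tank 1 stays at 4 > 3
Tank 1 never reaches <=3 within 15 steps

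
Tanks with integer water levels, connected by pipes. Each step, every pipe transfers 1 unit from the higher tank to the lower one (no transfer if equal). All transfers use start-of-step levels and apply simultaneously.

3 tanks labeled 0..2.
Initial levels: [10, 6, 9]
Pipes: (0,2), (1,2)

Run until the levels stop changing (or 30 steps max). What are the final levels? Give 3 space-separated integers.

Answer: 9 9 7

Derivation:
Step 1: flows [0->2,2->1] -> levels [9 7 9]
Step 2: flows [0=2,2->1] -> levels [9 8 8]
Step 3: flows [0->2,1=2] -> levels [8 8 9]
Step 4: flows [2->0,2->1] -> levels [9 9 7]
Step 5: flows [0->2,1->2] -> levels [8 8 9]
  -> period-2 cycle: step 5 state = step 3 state; never stabilizes
  -> state at step 30: (30-3) mod 2 = 1, same as step 4 -> [9 9 7]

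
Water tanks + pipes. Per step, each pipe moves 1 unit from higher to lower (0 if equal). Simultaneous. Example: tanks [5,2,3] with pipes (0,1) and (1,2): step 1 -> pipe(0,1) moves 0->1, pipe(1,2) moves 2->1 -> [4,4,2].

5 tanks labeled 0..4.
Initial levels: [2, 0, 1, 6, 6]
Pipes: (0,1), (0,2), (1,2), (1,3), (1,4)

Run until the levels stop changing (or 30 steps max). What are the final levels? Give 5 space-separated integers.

Step 1: flows [0->1,0->2,2->1,3->1,4->1] -> levels [0 4 1 5 5]
Step 2: flows [1->0,2->0,1->2,3->1,4->1] -> levels [2 4 1 4 4]
Step 3: flows [1->0,0->2,1->2,1=3,1=4] -> levels [2 2 3 4 4]
Step 4: flows [0=1,2->0,2->1,3->1,4->1] -> levels [3 5 1 3 3]
Step 5: flows [1->0,0->2,1->2,1->3,1->4] -> levels [3 1 3 4 4]
Step 6: flows [0->1,0=2,2->1,3->1,4->1] -> levels [2 5 2 3 3]
Step 7: flows [1->0,0=2,1->2,1->3,1->4] -> levels [3 1 3 4 4]
  -> period-2 cycle: step 7 state = step 5 state; never stabilizes
  -> state at step 30: (30-5) mod 2 = 1, same as step 6 -> [2 5 2 3 3]

Answer: 2 5 2 3 3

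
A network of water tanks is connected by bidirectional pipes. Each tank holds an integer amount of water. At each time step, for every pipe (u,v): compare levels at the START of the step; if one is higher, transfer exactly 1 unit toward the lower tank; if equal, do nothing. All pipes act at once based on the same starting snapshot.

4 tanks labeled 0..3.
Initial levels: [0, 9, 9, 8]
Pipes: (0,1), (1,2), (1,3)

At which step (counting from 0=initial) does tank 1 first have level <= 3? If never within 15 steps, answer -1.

Step 1: flows [1->0,1=2,1->3] -> levels [1 7 9 9]
Step 2: flows [1->0,2->1,3->1] -> levels [2 8 8 8]
Step 3: flows [1->0,1=2,1=3] -> levels [3 7 8 8]
Step 4: flows [1->0,2->1,3->1] -> levels [4 8 7 7]
Step 5: flows [1->0,1->2,1->3] -> levels [5 5 8 8]
Step 6: flows [0=1,2->1,3->1] -> levels [5 7 7 7]
Step 7: flows [1->0,1=2,1=3] -> levels [6 6 7 7]
Step 8: flows [0=1,2->1,3->1] -> levels [6 8 6 6]
Step 9: flows [1->0,1->2,1->3] -> levels [7 5 7 7]
Step 10: flows [0->1,2->1,3->1] -> levels [6 8 6 6]
  -> period-2 cycle (repeats step 8); tank 1 never drops to <=3
Tank 1 never reaches <=3 within 15 steps

Answer: -1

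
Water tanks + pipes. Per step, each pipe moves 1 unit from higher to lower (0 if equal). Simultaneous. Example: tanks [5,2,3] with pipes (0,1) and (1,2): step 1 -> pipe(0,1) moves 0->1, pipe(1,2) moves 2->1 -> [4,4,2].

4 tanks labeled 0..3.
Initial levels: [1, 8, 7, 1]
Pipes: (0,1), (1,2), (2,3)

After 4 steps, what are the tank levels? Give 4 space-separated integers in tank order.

Answer: 4 5 3 5

Derivation:
Step 1: flows [1->0,1->2,2->3] -> levels [2 6 7 2]
Step 2: flows [1->0,2->1,2->3] -> levels [3 6 5 3]
Step 3: flows [1->0,1->2,2->3] -> levels [4 4 5 4]
Step 4: flows [0=1,2->1,2->3] -> levels [4 5 3 5]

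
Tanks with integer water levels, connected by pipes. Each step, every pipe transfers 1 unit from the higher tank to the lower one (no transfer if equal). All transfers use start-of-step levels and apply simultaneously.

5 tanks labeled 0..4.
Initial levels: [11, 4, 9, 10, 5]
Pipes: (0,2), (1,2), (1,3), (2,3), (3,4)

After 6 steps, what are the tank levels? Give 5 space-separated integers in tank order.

Answer: 8 8 10 6 7

Derivation:
Step 1: flows [0->2,2->1,3->1,3->2,3->4] -> levels [10 6 10 7 6]
Step 2: flows [0=2,2->1,3->1,2->3,3->4] -> levels [10 8 8 6 7]
Step 3: flows [0->2,1=2,1->3,2->3,4->3] -> levels [9 7 8 9 6]
Step 4: flows [0->2,2->1,3->1,3->2,3->4] -> levels [8 9 9 6 7]
Step 5: flows [2->0,1=2,1->3,2->3,4->3] -> levels [9 8 7 9 6]
Step 6: flows [0->2,1->2,3->1,3->2,3->4] -> levels [8 8 10 6 7]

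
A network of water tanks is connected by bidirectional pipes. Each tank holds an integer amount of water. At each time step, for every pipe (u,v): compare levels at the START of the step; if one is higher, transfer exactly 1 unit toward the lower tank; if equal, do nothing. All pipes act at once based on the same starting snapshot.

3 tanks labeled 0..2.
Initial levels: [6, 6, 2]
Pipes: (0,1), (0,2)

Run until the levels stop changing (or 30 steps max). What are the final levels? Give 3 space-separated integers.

Answer: 6 4 4

Derivation:
Step 1: flows [0=1,0->2] -> levels [5 6 3]
Step 2: flows [1->0,0->2] -> levels [5 5 4]
Step 3: flows [0=1,0->2] -> levels [4 5 5]
Step 4: flows [1->0,2->0] -> levels [6 4 4]
Step 5: flows [0->1,0->2] -> levels [4 5 5]
  -> period-2 cycle: step 5 state = step 3 state; never stabilizes
  -> state at step 30: (30-3) mod 2 = 1, same as step 4 -> [6 4 4]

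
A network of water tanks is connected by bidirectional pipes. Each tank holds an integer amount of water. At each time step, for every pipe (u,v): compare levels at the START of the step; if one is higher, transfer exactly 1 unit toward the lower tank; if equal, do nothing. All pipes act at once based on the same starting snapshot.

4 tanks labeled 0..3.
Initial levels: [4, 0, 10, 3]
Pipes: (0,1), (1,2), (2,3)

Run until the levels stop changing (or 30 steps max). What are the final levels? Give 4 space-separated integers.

Answer: 4 3 6 4

Derivation:
Step 1: flows [0->1,2->1,2->3] -> levels [3 2 8 4]
Step 2: flows [0->1,2->1,2->3] -> levels [2 4 6 5]
Step 3: flows [1->0,2->1,2->3] -> levels [3 4 4 6]
Step 4: flows [1->0,1=2,3->2] -> levels [4 3 5 5]
Step 5: flows [0->1,2->1,2=3] -> levels [3 5 4 5]
Step 6: flows [1->0,1->2,3->2] -> levels [4 3 6 4]
Step 7: flows [0->1,2->1,2->3] -> levels [3 5 4 5]
  -> period-2 cycle: step 7 state = step 5 state; never stabilizes
  -> state at step 30: (30-5) mod 2 = 1, same as step 6 -> [4 3 6 4]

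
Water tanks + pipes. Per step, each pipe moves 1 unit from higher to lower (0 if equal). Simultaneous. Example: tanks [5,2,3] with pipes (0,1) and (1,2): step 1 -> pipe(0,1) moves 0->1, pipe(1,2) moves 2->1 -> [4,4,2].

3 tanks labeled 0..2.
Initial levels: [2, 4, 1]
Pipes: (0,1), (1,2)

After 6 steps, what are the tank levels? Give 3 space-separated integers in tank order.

Answer: 2 3 2

Derivation:
Step 1: flows [1->0,1->2] -> levels [3 2 2]
Step 2: flows [0->1,1=2] -> levels [2 3 2]
Step 3: flows [1->0,1->2] -> levels [3 1 3]
Step 4: flows [0->1,2->1] -> levels [2 3 2]
  -> period-2 cycle: step 4 state = step 2 state
  -> state at step 6: (6-2) mod 2 = 0, same as step 2 -> [2 3 2]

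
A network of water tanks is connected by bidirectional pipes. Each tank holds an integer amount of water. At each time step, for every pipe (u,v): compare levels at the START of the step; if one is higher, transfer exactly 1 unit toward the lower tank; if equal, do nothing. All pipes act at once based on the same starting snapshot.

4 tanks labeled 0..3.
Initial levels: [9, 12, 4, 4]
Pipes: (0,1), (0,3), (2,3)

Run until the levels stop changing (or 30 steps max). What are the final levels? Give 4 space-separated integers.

Step 1: flows [1->0,0->3,2=3] -> levels [9 11 4 5]
Step 2: flows [1->0,0->3,3->2] -> levels [9 10 5 5]
Step 3: flows [1->0,0->3,2=3] -> levels [9 9 5 6]
Step 4: flows [0=1,0->3,3->2] -> levels [8 9 6 6]
Step 5: flows [1->0,0->3,2=3] -> levels [8 8 6 7]
Step 6: flows [0=1,0->3,3->2] -> levels [7 8 7 7]
Step 7: flows [1->0,0=3,2=3] -> levels [8 7 7 7]
Step 8: flows [0->1,0->3,2=3] -> levels [6 8 7 8]
Step 9: flows [1->0,3->0,3->2] -> levels [8 7 8 6]
Step 10: flows [0->1,0->3,2->3] -> levels [6 8 7 8]
  -> period-2 cycle: step 10 state = step 8 state; never stabilizes
  -> state at step 30: (30-8) mod 2 = 0, same as step 8 -> [6 8 7 8]

Answer: 6 8 7 8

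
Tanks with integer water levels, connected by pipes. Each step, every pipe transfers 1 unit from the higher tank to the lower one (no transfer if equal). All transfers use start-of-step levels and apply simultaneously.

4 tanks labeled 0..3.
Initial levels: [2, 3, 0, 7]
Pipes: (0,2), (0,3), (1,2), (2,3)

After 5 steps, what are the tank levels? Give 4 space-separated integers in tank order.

Step 1: flows [0->2,3->0,1->2,3->2] -> levels [2 2 3 5]
Step 2: flows [2->0,3->0,2->1,3->2] -> levels [4 3 2 3]
Step 3: flows [0->2,0->3,1->2,3->2] -> levels [2 2 5 3]
Step 4: flows [2->0,3->0,2->1,2->3] -> levels [4 3 2 3]
  -> period-2 cycle: step 4 state = step 2 state
  -> state at step 5: (5-2) mod 2 = 1, same as step 3 -> [2 2 5 3]

Answer: 2 2 5 3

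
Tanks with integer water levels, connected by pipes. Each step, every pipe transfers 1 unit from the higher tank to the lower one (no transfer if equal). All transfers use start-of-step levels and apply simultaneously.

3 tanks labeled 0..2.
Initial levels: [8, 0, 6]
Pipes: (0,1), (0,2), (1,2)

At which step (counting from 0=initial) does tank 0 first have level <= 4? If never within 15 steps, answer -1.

Step 1: flows [0->1,0->2,2->1] -> levels [6 2 6]
Step 2: flows [0->1,0=2,2->1] -> levels [5 4 5]
Step 3: flows [0->1,0=2,2->1] -> levels [4 6 4]
Tank 0 first reaches <=4 at step 3

Answer: 3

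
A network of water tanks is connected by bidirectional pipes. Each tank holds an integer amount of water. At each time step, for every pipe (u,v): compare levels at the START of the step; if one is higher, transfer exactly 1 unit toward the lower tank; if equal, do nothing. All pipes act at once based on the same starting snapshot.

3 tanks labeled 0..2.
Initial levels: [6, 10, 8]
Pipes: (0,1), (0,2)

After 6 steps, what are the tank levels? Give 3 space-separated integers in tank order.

Step 1: flows [1->0,2->0] -> levels [8 9 7]
Step 2: flows [1->0,0->2] -> levels [8 8 8]
Step 3: flows [0=1,0=2] -> levels [8 8 8]
  -> stable; steps 4..6 unchanged -> [8 8 8]

Answer: 8 8 8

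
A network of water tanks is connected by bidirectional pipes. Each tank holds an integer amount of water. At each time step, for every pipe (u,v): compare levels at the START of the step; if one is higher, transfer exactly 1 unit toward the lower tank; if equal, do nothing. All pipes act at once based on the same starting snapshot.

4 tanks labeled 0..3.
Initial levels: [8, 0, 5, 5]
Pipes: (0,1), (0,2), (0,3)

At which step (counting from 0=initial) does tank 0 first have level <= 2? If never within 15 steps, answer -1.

Answer: -1

Derivation:
Step 1: flows [0->1,0->2,0->3] -> levels [5 1 6 6]
Step 2: flows [0->1,2->0,3->0] -> levels [6 2 5 5]
Step 3: flows [0->1,0->2,0->3] -> levels [3 3 6 6]
Step 4: flows [0=1,2->0,3->0] -> levels [5 3 5 5]
Step 5: flows [0->1,0=2,0=3] -> levels [4 4 5 5]
Step 6: flows [0=1,2->0,3->0] -> levels [6 4 4 4]
Step 7: flows [0->1,0->2,0->3] -> levels [3 5 5 5]
Step 8: flows [1->0,2->0,3->0] -> levels [6 4 4 4]
  -> period-2 cycle (repeats step 6); tank 0 never drops to <=2
Tank 0 never reaches <=2 within 15 steps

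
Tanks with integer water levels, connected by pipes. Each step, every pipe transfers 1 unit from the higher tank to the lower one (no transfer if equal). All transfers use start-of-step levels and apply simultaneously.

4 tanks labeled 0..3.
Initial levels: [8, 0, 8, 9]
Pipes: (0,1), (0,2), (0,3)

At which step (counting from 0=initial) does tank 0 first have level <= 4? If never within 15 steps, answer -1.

Step 1: flows [0->1,0=2,3->0] -> levels [8 1 8 8]
Step 2: flows [0->1,0=2,0=3] -> levels [7 2 8 8]
Step 3: flows [0->1,2->0,3->0] -> levels [8 3 7 7]
Step 4: flows [0->1,0->2,0->3] -> levels [5 4 8 8]
Step 5: flows [0->1,2->0,3->0] -> levels [6 5 7 7]
Step 6: flows [0->1,2->0,3->0] -> levels [7 6 6 6]
Step 7: flows [0->1,0->2,0->3] -> levels [4 7 7 7]
Tank 0 first reaches <=4 at step 7

Answer: 7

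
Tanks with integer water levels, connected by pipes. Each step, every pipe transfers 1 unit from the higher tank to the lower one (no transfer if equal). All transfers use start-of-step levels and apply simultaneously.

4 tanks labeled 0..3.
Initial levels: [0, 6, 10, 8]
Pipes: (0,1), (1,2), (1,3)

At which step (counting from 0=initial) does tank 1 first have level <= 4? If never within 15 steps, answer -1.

Step 1: flows [1->0,2->1,3->1] -> levels [1 7 9 7]
Step 2: flows [1->0,2->1,1=3] -> levels [2 7 8 7]
Step 3: flows [1->0,2->1,1=3] -> levels [3 7 7 7]
Step 4: flows [1->0,1=2,1=3] -> levels [4 6 7 7]
Step 5: flows [1->0,2->1,3->1] -> levels [5 7 6 6]
Step 6: flows [1->0,1->2,1->3] -> levels [6 4 7 7]
Tank 1 first reaches <=4 at step 6

Answer: 6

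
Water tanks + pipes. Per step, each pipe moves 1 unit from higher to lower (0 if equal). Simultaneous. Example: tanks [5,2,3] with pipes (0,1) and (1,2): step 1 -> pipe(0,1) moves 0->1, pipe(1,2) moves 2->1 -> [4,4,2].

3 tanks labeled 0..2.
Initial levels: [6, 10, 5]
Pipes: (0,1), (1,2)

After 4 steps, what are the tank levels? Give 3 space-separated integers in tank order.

Answer: 8 6 7

Derivation:
Step 1: flows [1->0,1->2] -> levels [7 8 6]
Step 2: flows [1->0,1->2] -> levels [8 6 7]
Step 3: flows [0->1,2->1] -> levels [7 8 6]
  -> period-2 cycle: step 3 state = step 1 state
  -> state at step 4: (4-1) mod 2 = 1, same as step 2 -> [8 6 7]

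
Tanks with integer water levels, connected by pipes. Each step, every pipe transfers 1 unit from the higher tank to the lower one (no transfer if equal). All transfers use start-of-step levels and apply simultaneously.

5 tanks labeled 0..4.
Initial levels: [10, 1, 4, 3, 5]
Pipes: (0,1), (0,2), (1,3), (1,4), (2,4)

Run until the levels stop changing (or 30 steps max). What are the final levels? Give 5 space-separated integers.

Answer: 6 3 3 5 6

Derivation:
Step 1: flows [0->1,0->2,3->1,4->1,4->2] -> levels [8 4 6 2 3]
Step 2: flows [0->1,0->2,1->3,1->4,2->4] -> levels [6 3 6 3 5]
Step 3: flows [0->1,0=2,1=3,4->1,2->4] -> levels [5 5 5 3 5]
Step 4: flows [0=1,0=2,1->3,1=4,2=4] -> levels [5 4 5 4 5]
Step 5: flows [0->1,0=2,1=3,4->1,2=4] -> levels [4 6 5 4 4]
Step 6: flows [1->0,2->0,1->3,1->4,2->4] -> levels [6 3 3 5 6]
Step 7: flows [0->1,0->2,3->1,4->1,4->2] -> levels [4 6 5 4 4]
  -> period-2 cycle: step 7 state = step 5 state; never stabilizes
  -> state at step 30: (30-5) mod 2 = 1, same as step 6 -> [6 3 3 5 6]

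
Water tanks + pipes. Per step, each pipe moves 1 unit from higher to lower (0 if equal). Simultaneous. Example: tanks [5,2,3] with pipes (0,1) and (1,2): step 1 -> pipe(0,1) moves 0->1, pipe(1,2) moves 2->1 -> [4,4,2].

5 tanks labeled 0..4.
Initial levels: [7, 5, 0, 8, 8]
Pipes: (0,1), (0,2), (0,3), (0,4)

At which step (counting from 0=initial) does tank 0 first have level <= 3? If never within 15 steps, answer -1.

Answer: 4

Derivation:
Step 1: flows [0->1,0->2,3->0,4->0] -> levels [7 6 1 7 7]
Step 2: flows [0->1,0->2,0=3,0=4] -> levels [5 7 2 7 7]
Step 3: flows [1->0,0->2,3->0,4->0] -> levels [7 6 3 6 6]
Step 4: flows [0->1,0->2,0->3,0->4] -> levels [3 7 4 7 7]
Tank 0 first reaches <=3 at step 4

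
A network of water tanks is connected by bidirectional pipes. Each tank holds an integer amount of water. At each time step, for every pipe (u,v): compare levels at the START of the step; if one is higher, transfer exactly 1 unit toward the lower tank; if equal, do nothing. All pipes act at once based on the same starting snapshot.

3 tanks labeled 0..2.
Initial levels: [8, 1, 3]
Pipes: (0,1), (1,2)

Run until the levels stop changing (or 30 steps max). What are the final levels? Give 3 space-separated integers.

Answer: 4 4 4

Derivation:
Step 1: flows [0->1,2->1] -> levels [7 3 2]
Step 2: flows [0->1,1->2] -> levels [6 3 3]
Step 3: flows [0->1,1=2] -> levels [5 4 3]
Step 4: flows [0->1,1->2] -> levels [4 4 4]
Step 5: flows [0=1,1=2] -> levels [4 4 4]
  -> stable (no change)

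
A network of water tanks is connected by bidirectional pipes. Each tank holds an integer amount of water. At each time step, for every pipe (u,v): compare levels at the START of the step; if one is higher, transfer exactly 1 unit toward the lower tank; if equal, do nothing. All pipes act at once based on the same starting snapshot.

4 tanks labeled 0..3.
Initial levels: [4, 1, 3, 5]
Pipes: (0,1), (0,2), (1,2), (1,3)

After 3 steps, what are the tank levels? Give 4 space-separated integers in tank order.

Step 1: flows [0->1,0->2,2->1,3->1] -> levels [2 4 3 4]
Step 2: flows [1->0,2->0,1->2,1=3] -> levels [4 2 3 4]
Step 3: flows [0->1,0->2,2->1,3->1] -> levels [2 5 3 3]

Answer: 2 5 3 3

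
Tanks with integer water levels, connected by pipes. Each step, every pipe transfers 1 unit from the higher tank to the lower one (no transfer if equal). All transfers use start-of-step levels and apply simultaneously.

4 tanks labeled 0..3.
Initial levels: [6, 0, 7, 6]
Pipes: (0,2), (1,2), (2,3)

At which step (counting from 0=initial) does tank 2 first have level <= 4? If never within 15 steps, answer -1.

Answer: 1

Derivation:
Step 1: flows [2->0,2->1,2->3] -> levels [7 1 4 7]
Tank 2 first reaches <=4 at step 1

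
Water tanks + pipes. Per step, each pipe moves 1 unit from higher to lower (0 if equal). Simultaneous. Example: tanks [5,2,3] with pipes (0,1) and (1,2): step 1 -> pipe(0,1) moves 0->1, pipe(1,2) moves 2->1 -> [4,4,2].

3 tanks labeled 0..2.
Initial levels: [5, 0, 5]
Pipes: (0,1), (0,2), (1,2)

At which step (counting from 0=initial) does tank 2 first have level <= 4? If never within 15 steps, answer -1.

Answer: 1

Derivation:
Step 1: flows [0->1,0=2,2->1] -> levels [4 2 4]
Tank 2 first reaches <=4 at step 1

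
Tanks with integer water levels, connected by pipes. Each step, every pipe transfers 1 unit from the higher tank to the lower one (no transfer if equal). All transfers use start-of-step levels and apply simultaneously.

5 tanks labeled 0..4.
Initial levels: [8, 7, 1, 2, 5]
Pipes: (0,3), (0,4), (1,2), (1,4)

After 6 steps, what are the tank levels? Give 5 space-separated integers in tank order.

Step 1: flows [0->3,0->4,1->2,1->4] -> levels [6 5 2 3 7]
Step 2: flows [0->3,4->0,1->2,4->1] -> levels [6 5 3 4 5]
Step 3: flows [0->3,0->4,1->2,1=4] -> levels [4 4 4 5 6]
Step 4: flows [3->0,4->0,1=2,4->1] -> levels [6 5 4 4 4]
Step 5: flows [0->3,0->4,1->2,1->4] -> levels [4 3 5 5 6]
Step 6: flows [3->0,4->0,2->1,4->1] -> levels [6 5 4 4 4]

Answer: 6 5 4 4 4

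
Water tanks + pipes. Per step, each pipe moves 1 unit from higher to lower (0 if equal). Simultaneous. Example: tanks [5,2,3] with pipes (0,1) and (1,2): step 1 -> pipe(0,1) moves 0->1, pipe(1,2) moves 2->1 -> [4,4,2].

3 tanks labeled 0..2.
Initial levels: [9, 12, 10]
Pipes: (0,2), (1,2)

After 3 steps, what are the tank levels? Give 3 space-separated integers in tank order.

Answer: 11 11 9

Derivation:
Step 1: flows [2->0,1->2] -> levels [10 11 10]
Step 2: flows [0=2,1->2] -> levels [10 10 11]
Step 3: flows [2->0,2->1] -> levels [11 11 9]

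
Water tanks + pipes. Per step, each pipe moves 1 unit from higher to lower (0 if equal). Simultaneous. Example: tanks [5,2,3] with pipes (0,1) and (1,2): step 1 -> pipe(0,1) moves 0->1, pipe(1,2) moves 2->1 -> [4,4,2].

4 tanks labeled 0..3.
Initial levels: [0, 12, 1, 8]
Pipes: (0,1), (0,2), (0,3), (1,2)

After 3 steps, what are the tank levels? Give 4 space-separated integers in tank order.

Step 1: flows [1->0,2->0,3->0,1->2] -> levels [3 10 1 7]
Step 2: flows [1->0,0->2,3->0,1->2] -> levels [4 8 3 6]
Step 3: flows [1->0,0->2,3->0,1->2] -> levels [5 6 5 5]

Answer: 5 6 5 5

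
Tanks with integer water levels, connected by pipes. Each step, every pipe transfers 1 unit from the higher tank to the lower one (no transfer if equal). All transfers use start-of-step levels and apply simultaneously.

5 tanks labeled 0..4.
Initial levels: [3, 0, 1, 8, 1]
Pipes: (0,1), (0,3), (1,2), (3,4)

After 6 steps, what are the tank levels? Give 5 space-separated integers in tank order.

Step 1: flows [0->1,3->0,2->1,3->4] -> levels [3 2 0 6 2]
Step 2: flows [0->1,3->0,1->2,3->4] -> levels [3 2 1 4 3]
Step 3: flows [0->1,3->0,1->2,3->4] -> levels [3 2 2 2 4]
Step 4: flows [0->1,0->3,1=2,4->3] -> levels [1 3 2 4 3]
Step 5: flows [1->0,3->0,1->2,3->4] -> levels [3 1 3 2 4]
Step 6: flows [0->1,0->3,2->1,4->3] -> levels [1 3 2 4 3]

Answer: 1 3 2 4 3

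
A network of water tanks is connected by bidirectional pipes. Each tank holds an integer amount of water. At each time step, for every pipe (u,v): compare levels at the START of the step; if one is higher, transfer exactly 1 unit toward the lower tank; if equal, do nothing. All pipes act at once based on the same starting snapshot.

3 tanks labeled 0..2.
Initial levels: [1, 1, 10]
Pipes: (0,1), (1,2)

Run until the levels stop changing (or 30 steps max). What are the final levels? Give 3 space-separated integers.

Answer: 4 4 4

Derivation:
Step 1: flows [0=1,2->1] -> levels [1 2 9]
Step 2: flows [1->0,2->1] -> levels [2 2 8]
Step 3: flows [0=1,2->1] -> levels [2 3 7]
Step 4: flows [1->0,2->1] -> levels [3 3 6]
Step 5: flows [0=1,2->1] -> levels [3 4 5]
Step 6: flows [1->0,2->1] -> levels [4 4 4]
Step 7: flows [0=1,1=2] -> levels [4 4 4]
  -> stable (no change)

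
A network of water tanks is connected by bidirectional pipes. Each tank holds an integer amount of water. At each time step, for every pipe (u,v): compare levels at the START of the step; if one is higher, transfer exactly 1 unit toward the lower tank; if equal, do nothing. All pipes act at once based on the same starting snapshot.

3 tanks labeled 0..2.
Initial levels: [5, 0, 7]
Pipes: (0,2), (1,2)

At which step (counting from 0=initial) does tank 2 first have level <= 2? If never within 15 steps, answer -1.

Step 1: flows [2->0,2->1] -> levels [6 1 5]
Step 2: flows [0->2,2->1] -> levels [5 2 5]
Step 3: flows [0=2,2->1] -> levels [5 3 4]
Step 4: flows [0->2,2->1] -> levels [4 4 4]
Step 5: flows [0=2,1=2] -> levels [4 4 4]
  -> stable; tank 2 stays at 4 > 2
Tank 2 never reaches <=2 within 15 steps

Answer: -1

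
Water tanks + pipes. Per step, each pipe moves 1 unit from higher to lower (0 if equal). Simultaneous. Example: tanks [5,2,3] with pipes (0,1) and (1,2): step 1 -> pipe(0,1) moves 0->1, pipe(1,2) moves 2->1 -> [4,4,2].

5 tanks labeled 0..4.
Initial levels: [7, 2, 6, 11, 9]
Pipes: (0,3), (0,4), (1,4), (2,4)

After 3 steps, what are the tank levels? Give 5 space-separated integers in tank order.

Answer: 8 5 7 9 6

Derivation:
Step 1: flows [3->0,4->0,4->1,4->2] -> levels [9 3 7 10 6]
Step 2: flows [3->0,0->4,4->1,2->4] -> levels [9 4 6 9 7]
Step 3: flows [0=3,0->4,4->1,4->2] -> levels [8 5 7 9 6]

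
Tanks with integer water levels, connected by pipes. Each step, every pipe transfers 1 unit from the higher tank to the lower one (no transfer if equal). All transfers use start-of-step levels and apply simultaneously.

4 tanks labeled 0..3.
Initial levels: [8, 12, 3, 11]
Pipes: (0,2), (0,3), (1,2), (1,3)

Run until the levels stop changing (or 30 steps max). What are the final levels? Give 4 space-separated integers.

Step 1: flows [0->2,3->0,1->2,1->3] -> levels [8 10 5 11]
Step 2: flows [0->2,3->0,1->2,3->1] -> levels [8 10 7 9]
Step 3: flows [0->2,3->0,1->2,1->3] -> levels [8 8 9 9]
Step 4: flows [2->0,3->0,2->1,3->1] -> levels [10 10 7 7]
Step 5: flows [0->2,0->3,1->2,1->3] -> levels [8 8 9 9]
  -> period-2 cycle: step 5 state = step 3 state; never stabilizes
  -> state at step 30: (30-3) mod 2 = 1, same as step 4 -> [10 10 7 7]

Answer: 10 10 7 7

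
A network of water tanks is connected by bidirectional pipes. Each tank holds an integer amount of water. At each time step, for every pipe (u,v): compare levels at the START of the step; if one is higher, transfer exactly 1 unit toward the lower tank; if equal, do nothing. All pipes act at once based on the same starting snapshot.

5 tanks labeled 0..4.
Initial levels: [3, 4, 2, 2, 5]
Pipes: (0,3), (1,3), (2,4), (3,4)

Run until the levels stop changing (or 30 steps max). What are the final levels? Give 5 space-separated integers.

Step 1: flows [0->3,1->3,4->2,4->3] -> levels [2 3 3 5 3]
Step 2: flows [3->0,3->1,2=4,3->4] -> levels [3 4 3 2 4]
Step 3: flows [0->3,1->3,4->2,4->3] -> levels [2 3 4 5 2]
Step 4: flows [3->0,3->1,2->4,3->4] -> levels [3 4 3 2 4]
  -> period-2 cycle: step 4 state = step 2 state; never stabilizes
  -> state at step 30: (30-2) mod 2 = 0, same as step 2 -> [3 4 3 2 4]

Answer: 3 4 3 2 4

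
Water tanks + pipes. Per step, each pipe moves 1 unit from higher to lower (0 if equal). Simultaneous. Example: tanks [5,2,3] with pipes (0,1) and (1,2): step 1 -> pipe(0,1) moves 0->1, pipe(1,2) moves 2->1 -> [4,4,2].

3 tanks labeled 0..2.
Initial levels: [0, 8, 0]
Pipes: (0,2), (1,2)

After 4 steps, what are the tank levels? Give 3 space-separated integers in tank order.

Answer: 2 4 2

Derivation:
Step 1: flows [0=2,1->2] -> levels [0 7 1]
Step 2: flows [2->0,1->2] -> levels [1 6 1]
Step 3: flows [0=2,1->2] -> levels [1 5 2]
Step 4: flows [2->0,1->2] -> levels [2 4 2]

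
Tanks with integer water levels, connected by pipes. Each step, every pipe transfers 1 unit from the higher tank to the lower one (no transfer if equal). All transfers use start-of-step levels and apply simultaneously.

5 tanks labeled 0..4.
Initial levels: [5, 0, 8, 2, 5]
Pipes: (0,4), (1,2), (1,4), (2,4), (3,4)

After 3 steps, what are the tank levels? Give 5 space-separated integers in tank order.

Step 1: flows [0=4,2->1,4->1,2->4,4->3] -> levels [5 2 6 3 4]
Step 2: flows [0->4,2->1,4->1,2->4,4->3] -> levels [4 4 4 4 4]
Step 3: flows [0=4,1=2,1=4,2=4,3=4] -> levels [4 4 4 4 4]

Answer: 4 4 4 4 4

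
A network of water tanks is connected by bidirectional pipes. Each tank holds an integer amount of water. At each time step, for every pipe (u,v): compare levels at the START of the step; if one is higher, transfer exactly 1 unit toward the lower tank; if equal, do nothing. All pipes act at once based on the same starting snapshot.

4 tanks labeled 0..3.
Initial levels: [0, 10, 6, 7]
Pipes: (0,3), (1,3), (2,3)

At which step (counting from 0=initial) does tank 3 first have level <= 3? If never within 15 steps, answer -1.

Answer: -1

Derivation:
Step 1: flows [3->0,1->3,3->2] -> levels [1 9 7 6]
Step 2: flows [3->0,1->3,2->3] -> levels [2 8 6 7]
Step 3: flows [3->0,1->3,3->2] -> levels [3 7 7 6]
Step 4: flows [3->0,1->3,2->3] -> levels [4 6 6 7]
Step 5: flows [3->0,3->1,3->2] -> levels [5 7 7 4]
Step 6: flows [0->3,1->3,2->3] -> levels [4 6 6 7]
  -> period-2 cycle (repeats step 4); tank 3 never drops to <=3
Tank 3 never reaches <=3 within 15 steps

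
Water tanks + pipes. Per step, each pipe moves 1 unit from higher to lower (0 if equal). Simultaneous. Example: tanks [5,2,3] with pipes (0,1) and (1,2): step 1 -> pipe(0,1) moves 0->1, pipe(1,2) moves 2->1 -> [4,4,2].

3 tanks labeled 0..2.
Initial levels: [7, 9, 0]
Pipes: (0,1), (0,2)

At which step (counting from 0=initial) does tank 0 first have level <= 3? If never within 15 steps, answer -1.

Step 1: flows [1->0,0->2] -> levels [7 8 1]
Step 2: flows [1->0,0->2] -> levels [7 7 2]
Step 3: flows [0=1,0->2] -> levels [6 7 3]
Step 4: flows [1->0,0->2] -> levels [6 6 4]
Step 5: flows [0=1,0->2] -> levels [5 6 5]
Step 6: flows [1->0,0=2] -> levels [6 5 5]
Step 7: flows [0->1,0->2] -> levels [4 6 6]
Step 8: flows [1->0,2->0] -> levels [6 5 5]
  -> period-2 cycle (repeats step 6); tank 0 never drops to <=3
Tank 0 never reaches <=3 within 15 steps

Answer: -1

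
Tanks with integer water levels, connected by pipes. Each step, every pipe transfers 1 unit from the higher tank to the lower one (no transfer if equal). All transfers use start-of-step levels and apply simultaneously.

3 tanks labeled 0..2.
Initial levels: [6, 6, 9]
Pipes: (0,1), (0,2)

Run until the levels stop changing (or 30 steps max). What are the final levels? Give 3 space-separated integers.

Answer: 7 7 7

Derivation:
Step 1: flows [0=1,2->0] -> levels [7 6 8]
Step 2: flows [0->1,2->0] -> levels [7 7 7]
Step 3: flows [0=1,0=2] -> levels [7 7 7]
  -> stable (no change)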